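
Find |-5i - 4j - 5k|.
√66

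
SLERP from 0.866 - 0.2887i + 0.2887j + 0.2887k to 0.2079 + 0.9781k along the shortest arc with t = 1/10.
0.8372 - 0.2706i + 0.2706j + 0.3906k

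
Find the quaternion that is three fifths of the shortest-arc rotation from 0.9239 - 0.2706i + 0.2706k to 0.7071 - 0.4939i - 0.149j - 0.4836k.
0.8706 - 0.4415i - 0.0969j - 0.1943k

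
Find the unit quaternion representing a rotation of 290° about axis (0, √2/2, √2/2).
-0.8192 + 0.4056j + 0.4056k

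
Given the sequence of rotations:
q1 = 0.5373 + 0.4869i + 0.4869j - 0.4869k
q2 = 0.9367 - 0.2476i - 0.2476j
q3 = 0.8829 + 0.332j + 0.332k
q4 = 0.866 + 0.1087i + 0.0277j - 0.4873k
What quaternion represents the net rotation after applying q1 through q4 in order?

q2 · q1 = 0.7444 + 0.4436i + 0.2025j - 0.4561k
q3 · q2 · q1 = 0.7414 + 0.173i + 0.5732j - 0.3028k
q4 · q3 · q2 · q1 = 0.4598 + 0.5013i + 0.4655j - 0.566k
0.4598 + 0.5013i + 0.4655j - 0.566k


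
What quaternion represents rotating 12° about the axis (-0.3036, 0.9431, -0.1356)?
0.9945 - 0.0317i + 0.0986j - 0.0142k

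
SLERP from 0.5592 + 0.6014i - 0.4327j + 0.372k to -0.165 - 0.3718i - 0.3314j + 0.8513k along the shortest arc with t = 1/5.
0.4668 + 0.4467i - 0.4917j + 0.5838k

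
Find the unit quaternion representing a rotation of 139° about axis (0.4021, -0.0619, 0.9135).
0.3502 + 0.3766i - 0.058j + 0.8557k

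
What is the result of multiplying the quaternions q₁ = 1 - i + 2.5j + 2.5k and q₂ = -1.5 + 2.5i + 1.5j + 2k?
-7.75 + 5.25i + 6j - 9.5k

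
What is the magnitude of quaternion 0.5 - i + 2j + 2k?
3.041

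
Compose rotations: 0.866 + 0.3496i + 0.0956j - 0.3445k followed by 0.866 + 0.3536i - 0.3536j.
0.6601 + 0.7308i - 0.1016j - 0.1409k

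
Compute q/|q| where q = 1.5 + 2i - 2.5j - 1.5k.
0.3906 + 0.5208i - 0.6509j - 0.3906k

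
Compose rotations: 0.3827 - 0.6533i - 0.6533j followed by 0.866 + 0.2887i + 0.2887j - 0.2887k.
0.7086 - 0.6439i - 0.2667j - 0.1105k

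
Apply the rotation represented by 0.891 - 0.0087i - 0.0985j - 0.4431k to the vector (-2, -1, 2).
(-2.303, 1.174, 1.523)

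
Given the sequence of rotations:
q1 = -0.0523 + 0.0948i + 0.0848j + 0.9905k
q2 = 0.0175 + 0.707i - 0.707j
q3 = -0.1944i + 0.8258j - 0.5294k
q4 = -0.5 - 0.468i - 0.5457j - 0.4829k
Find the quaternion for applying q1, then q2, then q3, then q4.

q2 · q1 = -0.008 - 0.7356i - 0.6618j + 0.1443k
q3 · q2 · q1 = 0.4799 - 0.2296i + 0.4109j + 0.7403k
q4 · q3 · q2 · q1 = 0.2343 - 0.3154i - 0.01j - 0.9195k
0.2343 - 0.3154i - 0.01j - 0.9195k


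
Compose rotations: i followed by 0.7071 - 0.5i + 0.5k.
0.5 + 0.7071i + 0.5j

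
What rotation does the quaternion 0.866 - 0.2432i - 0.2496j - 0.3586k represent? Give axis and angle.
axis = (-0.4864, -0.4992, -0.7171), θ = π/3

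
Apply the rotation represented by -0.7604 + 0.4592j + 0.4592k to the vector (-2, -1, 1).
(-1.71, 1.24, -1.24)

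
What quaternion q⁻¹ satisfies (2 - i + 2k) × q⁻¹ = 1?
0.2222 + 0.1111i - 0.2222k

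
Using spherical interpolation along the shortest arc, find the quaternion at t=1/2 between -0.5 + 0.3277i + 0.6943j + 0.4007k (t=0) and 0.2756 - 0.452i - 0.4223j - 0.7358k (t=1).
-0.4006 + 0.4027i + 0.5768j + 0.587k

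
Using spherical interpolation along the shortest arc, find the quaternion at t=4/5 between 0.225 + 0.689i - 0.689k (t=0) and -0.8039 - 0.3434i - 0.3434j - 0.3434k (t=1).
0.7953 + 0.505i + 0.3129j + 0.1208k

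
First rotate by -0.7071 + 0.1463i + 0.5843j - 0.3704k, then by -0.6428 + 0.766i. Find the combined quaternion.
0.3425 - 0.6357i - 0.0919j + 0.6857k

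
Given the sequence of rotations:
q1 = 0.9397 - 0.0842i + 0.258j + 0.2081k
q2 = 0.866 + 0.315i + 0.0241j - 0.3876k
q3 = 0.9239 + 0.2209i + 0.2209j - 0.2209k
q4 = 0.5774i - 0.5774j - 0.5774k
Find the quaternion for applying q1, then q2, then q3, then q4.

q2 · q1 = 0.9147 + 0.3281i + 0.2132j - 0.1007k
q3 · q2 · q1 = 0.7033 + 0.53i + 0.3488j - 0.3205k
q4 · q3 · q2 · q1 = -0.2897 + 0.7925i - 0.5271j + 0.1013k
-0.2897 + 0.7925i - 0.5271j + 0.1013k


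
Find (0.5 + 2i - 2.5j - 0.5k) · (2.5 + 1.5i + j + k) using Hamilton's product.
1.25 + 3.75i - 8.5j + 5k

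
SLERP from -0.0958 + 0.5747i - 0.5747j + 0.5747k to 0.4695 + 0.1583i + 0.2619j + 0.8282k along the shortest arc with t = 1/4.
0.0679 + 0.532i - 0.3993j + 0.7436k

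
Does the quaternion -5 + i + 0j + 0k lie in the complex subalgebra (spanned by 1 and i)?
Yes. The quaternion -5 + i has j- and k-coefficients y = z = 0, so it lies in the complex subalgebra spanned by 1 and i.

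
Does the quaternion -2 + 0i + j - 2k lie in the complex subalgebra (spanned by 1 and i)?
No. The quaternion -2 + j - 2k has j-coefficient y = 1 and k-coefficient z = -2, not both zero, so it does not lie in the complex subalgebra spanned by 1 and i.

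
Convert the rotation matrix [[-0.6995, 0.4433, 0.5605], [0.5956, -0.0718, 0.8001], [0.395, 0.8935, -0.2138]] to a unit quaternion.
0.061 + 0.3828i + 0.6785j + 0.624k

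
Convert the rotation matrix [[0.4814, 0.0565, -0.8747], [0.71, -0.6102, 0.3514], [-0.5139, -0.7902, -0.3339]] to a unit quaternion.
-0.3665 + 0.7787i + 0.2461j - 0.4458k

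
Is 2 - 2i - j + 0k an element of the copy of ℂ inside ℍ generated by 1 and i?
No. The quaternion 2 - 2i - j has j-coefficient y = -1 and k-coefficient z = 0, not both zero, so it does not lie in the complex subalgebra spanned by 1 and i.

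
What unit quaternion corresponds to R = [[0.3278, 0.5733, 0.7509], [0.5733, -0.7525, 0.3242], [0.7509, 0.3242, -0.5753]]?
0.8148i + 0.3518j + 0.4608k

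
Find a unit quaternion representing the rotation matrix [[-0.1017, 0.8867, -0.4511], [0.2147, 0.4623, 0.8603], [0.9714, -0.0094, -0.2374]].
0.5299 - 0.4103i - 0.6711j - 0.317k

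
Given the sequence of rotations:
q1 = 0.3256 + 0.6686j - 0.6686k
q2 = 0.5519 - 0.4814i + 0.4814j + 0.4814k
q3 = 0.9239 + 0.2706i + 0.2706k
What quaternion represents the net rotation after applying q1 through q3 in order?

q2 · q1 = 0.1797 - 0.8005i + 0.2039j - 0.5341k
q3 · q2 · q1 = 0.5272 - 0.7461i + 0.1163j - 0.3897k
0.5272 - 0.7461i + 0.1163j - 0.3897k


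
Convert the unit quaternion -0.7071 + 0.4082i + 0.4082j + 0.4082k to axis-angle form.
axis = (√3/3, √3/3, √3/3), θ = 3π/2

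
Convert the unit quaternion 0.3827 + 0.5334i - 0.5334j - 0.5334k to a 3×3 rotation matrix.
[[-0.1381, -0.1608, -0.9773], [-0.9773, -0.1381, 0.1608], [-0.1608, 0.9773, -0.1381]]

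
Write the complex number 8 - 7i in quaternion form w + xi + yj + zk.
8 - 7i + 0j + 0k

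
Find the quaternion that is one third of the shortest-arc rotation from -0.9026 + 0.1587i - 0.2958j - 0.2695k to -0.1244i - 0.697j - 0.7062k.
-0.6919 + 0.07i - 0.5162j - 0.4999k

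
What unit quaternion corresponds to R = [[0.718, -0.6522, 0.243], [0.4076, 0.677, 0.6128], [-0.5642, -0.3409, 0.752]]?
0.887 - 0.2688i + 0.2275j + 0.2987k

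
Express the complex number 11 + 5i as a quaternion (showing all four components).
11 + 5i + 0j + 0k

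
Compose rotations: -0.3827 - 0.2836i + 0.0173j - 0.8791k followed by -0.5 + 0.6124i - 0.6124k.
-0.1733 - 0.082i + 0.7034j + 0.6845k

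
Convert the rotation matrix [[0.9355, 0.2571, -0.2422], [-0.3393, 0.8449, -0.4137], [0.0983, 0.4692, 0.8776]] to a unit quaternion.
0.9563 + 0.2308i - 0.089j - 0.1559k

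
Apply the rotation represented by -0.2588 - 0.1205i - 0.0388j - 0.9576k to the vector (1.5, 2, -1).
(-2.479, -0.981, -0.379)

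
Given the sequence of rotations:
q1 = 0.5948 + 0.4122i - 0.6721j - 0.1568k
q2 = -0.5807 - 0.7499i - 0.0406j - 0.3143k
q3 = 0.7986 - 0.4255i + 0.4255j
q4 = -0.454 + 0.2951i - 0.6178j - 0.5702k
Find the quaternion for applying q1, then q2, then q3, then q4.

q2 · q1 = -0.1129 - 0.8903i + 0.119j + 0.4249k
q3 · q2 · q1 = -0.5196 - 0.4822i + 0.2278j + 0.6675k
q4 · q3 · q2 · q1 = 0.8995 - 0.2169i + 0.2956j - 0.2374k
0.8995 - 0.2169i + 0.2956j - 0.2374k


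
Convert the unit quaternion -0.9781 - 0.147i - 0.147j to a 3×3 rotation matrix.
[[0.9568, 0.0432, 0.2876], [0.0432, 0.9568, -0.2876], [-0.2876, 0.2876, 0.9136]]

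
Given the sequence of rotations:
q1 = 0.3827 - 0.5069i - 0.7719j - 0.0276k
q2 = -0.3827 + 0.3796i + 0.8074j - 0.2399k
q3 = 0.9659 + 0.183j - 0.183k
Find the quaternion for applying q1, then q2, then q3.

q2 · q1 = 0.6626 + 0.1318i + 0.7365j + 0.035k
q3 · q2 · q1 = 0.5116 + 0.2685i + 0.8085j - 0.1116k
0.5116 + 0.2685i + 0.8085j - 0.1116k


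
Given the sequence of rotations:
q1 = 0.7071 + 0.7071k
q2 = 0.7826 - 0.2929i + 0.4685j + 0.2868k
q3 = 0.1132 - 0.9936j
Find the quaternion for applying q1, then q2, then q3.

q2 · q1 = 0.3506 + 0.1242i + 0.5384j + 0.7562k
q3 · q2 · q1 = 0.5746 - 0.7373i - 0.2874j + 0.209k
0.5746 - 0.7373i - 0.2874j + 0.209k


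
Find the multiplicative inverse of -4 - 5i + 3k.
-0.08 + 0.1i - 0.06k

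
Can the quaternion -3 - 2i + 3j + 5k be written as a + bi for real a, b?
No. The quaternion -3 - 2i + 3j + 5k has j-coefficient y = 3 and k-coefficient z = 5, not both zero, so it does not lie in the complex subalgebra spanned by 1 and i.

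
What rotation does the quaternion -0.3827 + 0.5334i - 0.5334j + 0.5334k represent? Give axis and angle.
axis = (√3/3, -√3/3, √3/3), θ = 5π/4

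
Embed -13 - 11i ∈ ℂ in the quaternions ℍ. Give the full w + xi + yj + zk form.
-13 - 11i + 0j + 0k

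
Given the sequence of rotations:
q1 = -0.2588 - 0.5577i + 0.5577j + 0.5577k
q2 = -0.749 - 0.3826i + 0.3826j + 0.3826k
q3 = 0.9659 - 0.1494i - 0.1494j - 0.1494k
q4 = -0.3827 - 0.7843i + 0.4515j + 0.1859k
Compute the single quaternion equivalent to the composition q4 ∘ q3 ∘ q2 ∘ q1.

q2 · q1 = -0.4463 + 0.5167i - 0.5167j - 0.5167k
q3 · q2 · q1 = -0.5083 + 0.5658i - 0.5868j - 0.278k
q4 · q3 · q2 · q1 = 0.9549 + 0.1657i - 0.1178j + 0.2167k
0.9549 + 0.1657i - 0.1178j + 0.2167k


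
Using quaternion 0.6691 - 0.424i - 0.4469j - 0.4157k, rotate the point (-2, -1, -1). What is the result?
(-1.2, -0.879, -1.946)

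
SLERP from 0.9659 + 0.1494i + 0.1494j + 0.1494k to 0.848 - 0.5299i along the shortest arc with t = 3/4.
0.9259 - 0.3733i + 0.0407j + 0.0407k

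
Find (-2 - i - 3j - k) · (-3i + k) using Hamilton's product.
-2 + 3i + 4j - 11k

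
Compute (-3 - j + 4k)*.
-3 + j - 4k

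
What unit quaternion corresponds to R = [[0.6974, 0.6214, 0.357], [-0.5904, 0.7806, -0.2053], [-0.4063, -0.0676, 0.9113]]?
0.9205 + 0.0374i + 0.2073j - 0.3291k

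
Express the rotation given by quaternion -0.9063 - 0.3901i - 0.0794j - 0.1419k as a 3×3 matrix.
[[0.9471, -0.1953, 0.2546], [0.3192, 0.6554, -0.6846], [-0.0332, 0.7296, 0.683]]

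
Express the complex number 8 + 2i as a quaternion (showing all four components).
8 + 2i + 0j + 0k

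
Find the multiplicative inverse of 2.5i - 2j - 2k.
-0.1754i + 0.1404j + 0.1404k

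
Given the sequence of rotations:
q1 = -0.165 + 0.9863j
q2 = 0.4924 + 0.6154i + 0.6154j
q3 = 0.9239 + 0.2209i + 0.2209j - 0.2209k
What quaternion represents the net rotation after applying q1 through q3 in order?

q2 · q1 = -0.6882 - 0.1015i + 0.3841j + 0.607k
q3 · q2 · q1 = -0.5642 - 0.0269i + 0.0912j + 0.8201k
-0.5642 - 0.0269i + 0.0912j + 0.8201k


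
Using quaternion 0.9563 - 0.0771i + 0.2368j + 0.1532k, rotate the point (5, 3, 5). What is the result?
(5.362, 5.206, 1.772)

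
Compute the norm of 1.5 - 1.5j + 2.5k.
3.279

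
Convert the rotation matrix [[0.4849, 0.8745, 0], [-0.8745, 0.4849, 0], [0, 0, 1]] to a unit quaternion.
0.8617 - 0.5075k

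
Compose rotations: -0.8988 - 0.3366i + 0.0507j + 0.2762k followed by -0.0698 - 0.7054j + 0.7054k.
-0.0963 - 0.2071i + 0.393j - 0.8907k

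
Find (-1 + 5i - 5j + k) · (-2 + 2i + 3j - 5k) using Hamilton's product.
12 + 10i + 34j + 28k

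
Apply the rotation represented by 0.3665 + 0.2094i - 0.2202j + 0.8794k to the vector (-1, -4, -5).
(2.557, 4.689, -3.671)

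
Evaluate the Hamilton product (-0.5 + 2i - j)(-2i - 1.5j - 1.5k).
2.5 + 2.5i + 3.75j - 4.25k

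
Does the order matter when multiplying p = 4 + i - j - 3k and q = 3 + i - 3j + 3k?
Yes: pq = 17 - 5i - 21j + k ≠ 17 + 19i - 9j + 5k = qp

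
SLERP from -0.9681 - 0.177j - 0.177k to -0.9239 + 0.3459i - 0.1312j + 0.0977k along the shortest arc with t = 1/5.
-0.975 + 0.0715i - 0.1705j - 0.1232k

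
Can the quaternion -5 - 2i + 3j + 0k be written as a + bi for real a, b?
No. The quaternion -5 - 2i + 3j has j-coefficient y = 3 and k-coefficient z = 0, not both zero, so it does not lie in the complex subalgebra spanned by 1 and i.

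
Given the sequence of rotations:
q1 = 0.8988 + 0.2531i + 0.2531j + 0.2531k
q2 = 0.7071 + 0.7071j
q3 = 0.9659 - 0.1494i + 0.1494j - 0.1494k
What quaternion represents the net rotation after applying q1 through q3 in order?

q2 · q1 = 0.4566 + 0.3579i + 0.8145j
q3 · q2 · q1 = 0.3728 + 0.3992i + 0.8015j - 0.2434k
0.3728 + 0.3992i + 0.8015j - 0.2434k


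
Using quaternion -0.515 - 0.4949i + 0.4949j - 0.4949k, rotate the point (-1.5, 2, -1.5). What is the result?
(-2, 1.51, -1.49)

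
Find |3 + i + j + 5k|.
6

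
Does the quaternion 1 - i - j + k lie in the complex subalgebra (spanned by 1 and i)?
No. The quaternion 1 - i - j + k has j-coefficient y = -1 and k-coefficient z = 1, not both zero, so it does not lie in the complex subalgebra spanned by 1 and i.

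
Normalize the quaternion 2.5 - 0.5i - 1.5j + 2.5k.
0.6455 - 0.1291i - 0.3873j + 0.6455k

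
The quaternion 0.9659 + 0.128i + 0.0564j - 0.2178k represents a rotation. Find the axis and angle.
axis = (0.4945, 0.2179, -0.8414), θ = π/6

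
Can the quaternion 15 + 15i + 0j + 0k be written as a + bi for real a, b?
Yes. The quaternion 15 + 15i has j- and k-coefficients y = z = 0, so it lies in the complex subalgebra spanned by 1 and i.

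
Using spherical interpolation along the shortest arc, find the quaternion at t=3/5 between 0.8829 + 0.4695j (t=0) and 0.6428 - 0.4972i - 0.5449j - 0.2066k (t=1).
0.909 - 0.3576i - 0.1543j - 0.1486k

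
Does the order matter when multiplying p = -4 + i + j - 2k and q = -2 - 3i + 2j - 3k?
Yes: pq = 3 + 11i - j + 21k ≠ 3 + 9i - 19j + 11k = qp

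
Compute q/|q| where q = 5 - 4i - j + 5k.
0.6108 - 0.4887i - 0.1222j + 0.6108k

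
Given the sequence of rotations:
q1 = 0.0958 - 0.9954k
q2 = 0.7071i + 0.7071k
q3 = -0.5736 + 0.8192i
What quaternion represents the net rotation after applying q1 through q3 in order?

q2 · q1 = 0.7038 + 0.0677i + 0.7038j + 0.0677k
q3 · q2 · q1 = -0.4592 + 0.5377i - 0.4592j + 0.5377k
-0.4592 + 0.5377i - 0.4592j + 0.5377k


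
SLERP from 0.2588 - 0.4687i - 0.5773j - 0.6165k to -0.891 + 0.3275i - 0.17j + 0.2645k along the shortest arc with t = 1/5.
0.4426 - 0.486i - 0.4579j - 0.5985k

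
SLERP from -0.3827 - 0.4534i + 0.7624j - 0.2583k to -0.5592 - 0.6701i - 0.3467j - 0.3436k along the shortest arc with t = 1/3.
-0.5319 - 0.6334i + 0.444j - 0.3447k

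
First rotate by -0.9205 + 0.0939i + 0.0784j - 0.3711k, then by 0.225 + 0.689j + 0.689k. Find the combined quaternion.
-0.0054 - 0.2886i - 0.5519j - 0.7824k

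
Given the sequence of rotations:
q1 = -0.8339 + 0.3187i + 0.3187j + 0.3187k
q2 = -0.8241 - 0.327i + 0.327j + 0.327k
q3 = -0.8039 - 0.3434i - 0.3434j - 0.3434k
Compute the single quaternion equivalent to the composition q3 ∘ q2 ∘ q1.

q2 · q1 = 0.583 + 0.01i - 0.3269j - 0.7438k
q3 · q2 · q1 = -0.8329 - 0.0651i - 0.1963j + 0.5134k
-0.8329 - 0.0651i - 0.1963j + 0.5134k


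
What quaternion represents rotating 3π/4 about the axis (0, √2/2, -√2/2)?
0.3827 + 0.6533j - 0.6533k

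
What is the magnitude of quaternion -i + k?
√2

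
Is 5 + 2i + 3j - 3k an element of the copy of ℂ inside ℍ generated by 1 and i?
No. The quaternion 5 + 2i + 3j - 3k has j-coefficient y = 3 and k-coefficient z = -3, not both zero, so it does not lie in the complex subalgebra spanned by 1 and i.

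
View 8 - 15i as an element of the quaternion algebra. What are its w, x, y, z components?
8 - 15i + 0j + 0k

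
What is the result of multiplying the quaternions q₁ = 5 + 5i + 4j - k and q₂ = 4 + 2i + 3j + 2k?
41i + 19j + 13k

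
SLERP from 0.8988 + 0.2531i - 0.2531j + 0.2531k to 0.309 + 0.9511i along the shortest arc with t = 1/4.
0.8228 + 0.488i - 0.2059j + 0.2059k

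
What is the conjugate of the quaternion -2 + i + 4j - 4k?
-2 - i - 4j + 4k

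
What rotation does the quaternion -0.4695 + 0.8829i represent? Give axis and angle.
axis = (1, 0, 0), θ = 236°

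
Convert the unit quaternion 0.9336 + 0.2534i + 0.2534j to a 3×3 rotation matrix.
[[0.8716, 0.1284, 0.4731], [0.1284, 0.8716, -0.4731], [-0.4731, 0.4731, 0.7432]]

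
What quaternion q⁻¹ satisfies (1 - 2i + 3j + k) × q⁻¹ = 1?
0.0667 + 0.1333i - 0.2j - 0.0667k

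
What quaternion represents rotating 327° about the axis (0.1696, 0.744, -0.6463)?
-0.9588 + 0.0482i + 0.2113j - 0.1836k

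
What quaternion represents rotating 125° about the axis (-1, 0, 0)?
0.4617 - 0.887i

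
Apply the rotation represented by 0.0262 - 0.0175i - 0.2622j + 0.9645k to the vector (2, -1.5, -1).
(-1.886, 1.916, -0.142)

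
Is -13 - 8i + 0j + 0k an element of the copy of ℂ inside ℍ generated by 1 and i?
Yes. The quaternion -13 - 8i has j- and k-coefficients y = z = 0, so it lies in the complex subalgebra spanned by 1 and i.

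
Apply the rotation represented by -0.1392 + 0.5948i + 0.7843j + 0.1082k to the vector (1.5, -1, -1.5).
(-1.209, 0.582, 1.923)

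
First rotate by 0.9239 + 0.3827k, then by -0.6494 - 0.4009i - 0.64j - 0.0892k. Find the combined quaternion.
-0.5658 - 0.6153i - 0.4379j - 0.3309k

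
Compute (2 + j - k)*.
2 - j + k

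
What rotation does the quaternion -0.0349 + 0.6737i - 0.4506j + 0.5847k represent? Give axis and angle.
axis = (0.6741, -0.4509, 0.5851), θ = 184°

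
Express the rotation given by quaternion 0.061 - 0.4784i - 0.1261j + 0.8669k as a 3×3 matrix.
[[-0.5348, 0.0149, -0.8448], [0.2264, -0.9608, -0.1603], [-0.8141, -0.277, 0.5105]]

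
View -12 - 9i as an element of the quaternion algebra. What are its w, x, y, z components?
-12 - 9i + 0j + 0k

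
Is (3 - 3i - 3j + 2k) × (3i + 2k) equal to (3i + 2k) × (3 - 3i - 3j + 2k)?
No: pq = 5 + 3i + 12j + 15k ≠ 5 + 15i - 12j - 3k = qp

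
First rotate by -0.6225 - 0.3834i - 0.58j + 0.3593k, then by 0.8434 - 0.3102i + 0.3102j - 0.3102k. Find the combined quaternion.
-0.3526 - 0.1987i - 0.4519j + 0.795k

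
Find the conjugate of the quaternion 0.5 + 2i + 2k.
0.5 - 2i - 2k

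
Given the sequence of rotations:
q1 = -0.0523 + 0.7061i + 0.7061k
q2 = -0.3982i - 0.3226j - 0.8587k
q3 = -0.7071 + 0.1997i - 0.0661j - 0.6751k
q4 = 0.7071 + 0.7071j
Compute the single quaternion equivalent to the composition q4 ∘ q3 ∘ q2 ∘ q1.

q2 · q1 = 0.8875 - 0.207i - 0.3083j + 0.2727k
q3 · q2 · q1 = -0.4225 + 0.0974i + 0.2446j - 0.8672k
q4 · q3 · q2 · q1 = -0.4717 - 0.5443i - 0.1258j - 0.6821k
-0.4717 - 0.5443i - 0.1258j - 0.6821k


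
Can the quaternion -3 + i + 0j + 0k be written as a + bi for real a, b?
Yes. The quaternion -3 + i has j- and k-coefficients y = z = 0, so it lies in the complex subalgebra spanned by 1 and i.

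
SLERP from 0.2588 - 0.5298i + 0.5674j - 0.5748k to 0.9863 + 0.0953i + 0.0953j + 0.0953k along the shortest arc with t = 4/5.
0.9656 - 0.0595i + 0.2427j - 0.0719k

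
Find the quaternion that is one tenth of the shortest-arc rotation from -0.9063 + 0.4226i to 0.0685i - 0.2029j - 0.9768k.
-0.8915 + 0.4262i - 0.0312j - 0.1501k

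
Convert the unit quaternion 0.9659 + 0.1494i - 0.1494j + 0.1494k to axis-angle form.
axis = (√3/3, -√3/3, √3/3), θ = π/6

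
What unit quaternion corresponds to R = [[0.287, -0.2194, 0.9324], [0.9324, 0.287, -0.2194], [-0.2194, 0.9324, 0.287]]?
0.6821 + 0.4222i + 0.4222j + 0.4222k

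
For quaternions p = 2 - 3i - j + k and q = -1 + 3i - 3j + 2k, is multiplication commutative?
No: pq = 2 + 10i + 4j + 15k ≠ 2 + 8i - 14j - 9k = qp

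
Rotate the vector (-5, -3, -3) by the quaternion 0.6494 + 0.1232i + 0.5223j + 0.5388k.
(-0.089, -6.518, -0.713)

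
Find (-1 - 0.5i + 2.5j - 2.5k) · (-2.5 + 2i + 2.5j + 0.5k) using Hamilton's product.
-1.5 + 6.75i - 13.5j - 0.5k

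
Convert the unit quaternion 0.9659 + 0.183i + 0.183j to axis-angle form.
axis = (√2/2, √2/2, 0), θ = π/6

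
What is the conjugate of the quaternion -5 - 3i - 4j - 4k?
-5 + 3i + 4j + 4k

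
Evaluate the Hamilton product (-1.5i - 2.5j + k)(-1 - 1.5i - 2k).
-0.25 + 6.5i - 2j - 4.75k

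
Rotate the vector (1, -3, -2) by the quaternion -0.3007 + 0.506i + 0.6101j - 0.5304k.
(0.605, 1.846, 3.198)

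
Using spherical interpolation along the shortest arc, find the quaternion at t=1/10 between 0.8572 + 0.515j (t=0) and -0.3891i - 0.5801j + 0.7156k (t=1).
0.8164 + 0.0515i + 0.5673j - 0.0948k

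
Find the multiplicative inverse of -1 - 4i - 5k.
-0.0238 + 0.0952i + 0.119k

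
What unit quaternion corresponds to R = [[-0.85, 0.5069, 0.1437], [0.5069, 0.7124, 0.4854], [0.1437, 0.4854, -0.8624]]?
0.2739i + 0.9253j + 0.2623k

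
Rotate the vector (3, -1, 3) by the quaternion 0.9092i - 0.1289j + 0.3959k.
(4.354, -0.043, 0.202)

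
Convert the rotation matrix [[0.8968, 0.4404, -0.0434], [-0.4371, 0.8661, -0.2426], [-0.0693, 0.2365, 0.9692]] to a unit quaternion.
0.9659 + 0.124i + 0.0067j - 0.2271k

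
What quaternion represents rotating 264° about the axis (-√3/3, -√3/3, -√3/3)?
-0.6691 - 0.4291i - 0.4291j - 0.4291k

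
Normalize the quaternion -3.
-1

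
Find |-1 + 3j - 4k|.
√26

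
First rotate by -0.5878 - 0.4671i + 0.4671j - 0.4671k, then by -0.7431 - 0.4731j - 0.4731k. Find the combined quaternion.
0.4368 + 0.7891i + 0.152j + 0.4042k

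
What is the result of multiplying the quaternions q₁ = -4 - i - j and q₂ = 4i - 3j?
1 - 16i + 12j + 7k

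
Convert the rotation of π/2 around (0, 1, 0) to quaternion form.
0.7071 + 0.7071j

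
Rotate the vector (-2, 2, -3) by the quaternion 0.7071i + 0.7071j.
(2, -2, 3)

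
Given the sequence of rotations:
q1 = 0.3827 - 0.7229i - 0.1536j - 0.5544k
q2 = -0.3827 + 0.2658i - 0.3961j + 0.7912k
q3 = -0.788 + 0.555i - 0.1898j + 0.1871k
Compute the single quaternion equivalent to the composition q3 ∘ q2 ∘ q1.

q2 · q1 = 0.4235 + 0.7195i - 0.5174j + 0.1878k
q3 · q2 · q1 = -0.8664 - 0.2708i + 0.3577j - 0.2193k
-0.8664 - 0.2708i + 0.3577j - 0.2193k


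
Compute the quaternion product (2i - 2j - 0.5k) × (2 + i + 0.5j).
-1 + 4.25i - 4.5j + 2k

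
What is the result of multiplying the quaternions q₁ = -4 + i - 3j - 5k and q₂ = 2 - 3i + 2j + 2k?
11 + 18i - j - 25k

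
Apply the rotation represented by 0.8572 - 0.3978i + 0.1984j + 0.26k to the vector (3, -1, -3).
(2.562, -2.04, -2.877)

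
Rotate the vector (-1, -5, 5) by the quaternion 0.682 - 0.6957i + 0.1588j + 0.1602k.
(1.268, 5.098, 4.838)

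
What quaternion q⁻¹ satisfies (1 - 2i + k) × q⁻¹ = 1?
0.1667 + 0.3333i - 0.1667k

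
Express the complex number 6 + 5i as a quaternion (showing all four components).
6 + 5i + 0j + 0k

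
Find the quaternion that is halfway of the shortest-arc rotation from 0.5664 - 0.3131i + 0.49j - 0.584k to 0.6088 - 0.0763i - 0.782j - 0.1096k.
0.8111 - 0.2688i - 0.2015j - 0.4787k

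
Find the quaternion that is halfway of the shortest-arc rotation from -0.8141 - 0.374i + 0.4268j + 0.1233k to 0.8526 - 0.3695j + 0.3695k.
-0.8769 - 0.1968i + 0.419j - 0.1295k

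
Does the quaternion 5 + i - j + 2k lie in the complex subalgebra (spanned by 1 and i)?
No. The quaternion 5 + i - j + 2k has j-coefficient y = -1 and k-coefficient z = 2, not both zero, so it does not lie in the complex subalgebra spanned by 1 and i.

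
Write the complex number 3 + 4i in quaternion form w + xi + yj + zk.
3 + 4i + 0j + 0k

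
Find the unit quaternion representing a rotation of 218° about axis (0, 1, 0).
-0.3256 + 0.9455j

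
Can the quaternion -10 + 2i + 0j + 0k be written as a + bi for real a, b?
Yes. The quaternion -10 + 2i has j- and k-coefficients y = z = 0, so it lies in the complex subalgebra spanned by 1 and i.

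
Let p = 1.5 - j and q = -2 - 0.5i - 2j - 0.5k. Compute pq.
-5 - 0.25i - j - 1.25k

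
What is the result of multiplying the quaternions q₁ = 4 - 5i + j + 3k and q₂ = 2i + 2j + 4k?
-4 + 6i + 34j + 4k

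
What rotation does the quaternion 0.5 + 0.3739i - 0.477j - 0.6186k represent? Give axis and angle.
axis = (0.4317, -0.5508, -0.7143), θ = 2π/3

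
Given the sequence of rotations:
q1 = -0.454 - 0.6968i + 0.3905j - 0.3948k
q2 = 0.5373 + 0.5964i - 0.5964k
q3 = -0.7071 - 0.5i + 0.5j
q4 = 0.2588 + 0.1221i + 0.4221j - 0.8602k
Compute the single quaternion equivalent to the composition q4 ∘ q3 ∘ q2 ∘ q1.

q2 · q1 = -0.0638 - 0.4123i + 0.8608j + 0.2915k
q3 · q2 · q1 = -0.5914 + 0.4692i - 0.4948j - 0.4304k
q4 · q3 · q2 · q1 = -0.3717 - 0.5581i - 0.7287j + 0.1389k
-0.3717 - 0.5581i - 0.7287j + 0.1389k


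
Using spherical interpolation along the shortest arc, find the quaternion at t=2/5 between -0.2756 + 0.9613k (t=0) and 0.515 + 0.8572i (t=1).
-0.4918 - 0.4683i + 0.7341k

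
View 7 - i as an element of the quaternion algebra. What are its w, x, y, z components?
7 - i + 0j + 0k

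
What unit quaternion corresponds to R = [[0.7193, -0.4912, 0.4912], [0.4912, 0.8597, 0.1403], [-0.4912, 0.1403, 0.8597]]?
0.9272 + 0.2649j + 0.2649k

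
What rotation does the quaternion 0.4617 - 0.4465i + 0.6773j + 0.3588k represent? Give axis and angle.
axis = (-0.5034, 0.7636, 0.4045), θ = 125°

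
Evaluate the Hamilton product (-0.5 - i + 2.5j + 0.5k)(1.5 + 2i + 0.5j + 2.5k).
-1.25 + 3.5i + 7j - 6k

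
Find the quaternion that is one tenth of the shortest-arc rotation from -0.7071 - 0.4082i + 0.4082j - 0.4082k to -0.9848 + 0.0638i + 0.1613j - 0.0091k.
-0.7558 - 0.367i + 0.3917j - 0.375k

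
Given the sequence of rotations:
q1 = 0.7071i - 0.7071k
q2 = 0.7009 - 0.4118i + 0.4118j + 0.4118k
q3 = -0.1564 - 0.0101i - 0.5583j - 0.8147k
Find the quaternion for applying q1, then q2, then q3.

q2 · q1 = 0.5824 + 0.2044i - 0.7868k
q3 · q2 · q1 = -0.73 + 0.4014i - 0.4996j - 0.2373k
-0.73 + 0.4014i - 0.4996j - 0.2373k


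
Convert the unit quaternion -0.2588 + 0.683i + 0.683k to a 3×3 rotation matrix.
[[0.067, 0.3535, 0.933], [-0.3535, -0.866, 0.3535], [0.933, -0.3535, 0.067]]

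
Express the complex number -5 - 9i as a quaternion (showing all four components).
-5 - 9i + 0j + 0k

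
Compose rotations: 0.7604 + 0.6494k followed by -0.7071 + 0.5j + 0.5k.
-0.8624 + 0.3247i + 0.3802j - 0.079k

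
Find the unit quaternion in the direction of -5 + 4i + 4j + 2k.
-0.6402 + 0.5121i + 0.5121j + 0.2561k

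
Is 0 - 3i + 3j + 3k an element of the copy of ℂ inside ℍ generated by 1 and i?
No. The quaternion -3i + 3j + 3k has j-coefficient y = 3 and k-coefficient z = 3, not both zero, so it does not lie in the complex subalgebra spanned by 1 and i.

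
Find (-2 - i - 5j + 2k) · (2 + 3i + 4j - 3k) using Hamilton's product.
25 - i - 15j + 21k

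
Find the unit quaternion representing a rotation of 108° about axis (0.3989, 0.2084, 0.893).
0.5878 + 0.3227i + 0.1686j + 0.7225k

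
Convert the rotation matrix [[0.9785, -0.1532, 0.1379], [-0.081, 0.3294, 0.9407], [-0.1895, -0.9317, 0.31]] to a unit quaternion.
0.809 - 0.5786i + 0.1012j + 0.0223k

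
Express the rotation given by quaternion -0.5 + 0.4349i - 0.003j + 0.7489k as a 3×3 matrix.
[[-0.1217, 0.7463, 0.6544], [-0.7515, -0.5, 0.4304], [0.6484, -0.4394, 0.6217]]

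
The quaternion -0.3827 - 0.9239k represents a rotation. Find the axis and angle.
axis = (0, 0, -1), θ = 5π/4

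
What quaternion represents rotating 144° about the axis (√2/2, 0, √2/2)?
0.309 + 0.6725i + 0.6725k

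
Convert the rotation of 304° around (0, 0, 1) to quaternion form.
-0.8829 + 0.4695k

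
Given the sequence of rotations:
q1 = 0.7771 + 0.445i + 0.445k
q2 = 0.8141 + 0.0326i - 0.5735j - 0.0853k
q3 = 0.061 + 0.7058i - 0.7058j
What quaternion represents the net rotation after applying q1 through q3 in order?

q2 · q1 = 0.6561 + 0.1324i - 0.4981j + 0.5512k
q3 · q2 · q1 = -0.405 + 0.0821i - 0.8825j - 0.2245k
-0.405 + 0.0821i - 0.8825j - 0.2245k


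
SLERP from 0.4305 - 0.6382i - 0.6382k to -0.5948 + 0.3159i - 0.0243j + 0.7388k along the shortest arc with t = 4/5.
0.5681 - 0.3855i + 0.0196j - 0.7268k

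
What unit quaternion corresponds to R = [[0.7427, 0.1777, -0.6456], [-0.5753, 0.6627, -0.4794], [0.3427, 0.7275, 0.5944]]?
0.866 + 0.3484i - 0.2853j - 0.2174k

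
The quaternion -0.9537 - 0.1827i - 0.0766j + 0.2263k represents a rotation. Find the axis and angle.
axis = (-0.6075, -0.2547, 0.7524), θ = 325°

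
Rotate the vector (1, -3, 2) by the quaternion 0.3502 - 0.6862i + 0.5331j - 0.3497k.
(3.354, -0.202, 1.647)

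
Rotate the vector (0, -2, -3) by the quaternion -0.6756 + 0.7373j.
(2.989, -2, 0.262)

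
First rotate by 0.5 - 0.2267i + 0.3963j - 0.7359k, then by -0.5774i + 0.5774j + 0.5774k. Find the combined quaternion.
0.0652 - 0.9424i - 0.2671j + 0.1908k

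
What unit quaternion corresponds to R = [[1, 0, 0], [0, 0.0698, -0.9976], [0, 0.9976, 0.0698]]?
0.7314 + 0.682i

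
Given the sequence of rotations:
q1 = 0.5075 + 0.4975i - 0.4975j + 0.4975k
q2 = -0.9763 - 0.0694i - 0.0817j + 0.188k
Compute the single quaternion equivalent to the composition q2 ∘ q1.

q2 · q1 = -0.5951 - 0.468i + 0.5723j - 0.3151k
-0.5951 - 0.468i + 0.5723j - 0.3151k


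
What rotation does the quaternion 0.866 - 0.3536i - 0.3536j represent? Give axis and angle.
axis = (-√2/2, -√2/2, 0), θ = π/3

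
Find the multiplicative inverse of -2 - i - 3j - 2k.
-0.1111 + 0.0556i + 0.1667j + 0.1111k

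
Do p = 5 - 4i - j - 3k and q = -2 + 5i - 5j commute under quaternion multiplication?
No: pq = 5 + 18i - 38j + 31k ≠ 5 + 48i - 8j - 19k = qp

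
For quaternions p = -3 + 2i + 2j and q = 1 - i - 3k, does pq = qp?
No: pq = -1 - i + 8j + 11k ≠ -1 + 11i - 4j + 7k = qp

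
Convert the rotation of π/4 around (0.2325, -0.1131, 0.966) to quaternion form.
0.9239 + 0.089i - 0.0433j + 0.3697k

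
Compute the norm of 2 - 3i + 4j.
√29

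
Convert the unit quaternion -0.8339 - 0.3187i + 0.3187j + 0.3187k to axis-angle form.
axis = (-√3/3, √3/3, √3/3), θ = 293°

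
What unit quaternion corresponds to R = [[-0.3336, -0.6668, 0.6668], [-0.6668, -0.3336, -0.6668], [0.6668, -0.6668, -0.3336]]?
0.5774i - 0.5774j + 0.5774k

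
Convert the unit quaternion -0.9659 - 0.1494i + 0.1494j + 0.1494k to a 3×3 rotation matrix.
[[0.9107, 0.244, -0.3333], [-0.3333, 0.9107, -0.244], [0.244, 0.3333, 0.9107]]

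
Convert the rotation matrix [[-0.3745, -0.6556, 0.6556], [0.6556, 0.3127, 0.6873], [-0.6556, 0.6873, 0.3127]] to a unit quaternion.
0.5592 + 0.5862j + 0.5862k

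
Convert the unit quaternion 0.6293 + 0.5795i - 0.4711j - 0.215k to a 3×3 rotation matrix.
[[0.4637, -0.2754, -0.8421], [-0.8166, 0.2359, -0.5268], [0.3437, 0.9319, -0.1155]]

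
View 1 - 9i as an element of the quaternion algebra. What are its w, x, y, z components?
1 - 9i + 0j + 0k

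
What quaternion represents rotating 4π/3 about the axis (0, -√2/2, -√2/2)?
-0.5 - 0.6124j - 0.6124k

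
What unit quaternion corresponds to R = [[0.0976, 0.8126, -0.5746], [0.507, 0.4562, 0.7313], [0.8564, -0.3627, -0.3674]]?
0.5446 - 0.5022i - 0.6569j - 0.1403k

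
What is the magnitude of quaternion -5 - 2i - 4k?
√45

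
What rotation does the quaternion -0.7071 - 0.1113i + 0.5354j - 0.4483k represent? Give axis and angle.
axis = (-0.1574, 0.7572, -0.634), θ = 3π/2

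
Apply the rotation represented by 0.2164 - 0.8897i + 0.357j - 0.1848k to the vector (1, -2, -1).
(1.304, 0.335, 2.046)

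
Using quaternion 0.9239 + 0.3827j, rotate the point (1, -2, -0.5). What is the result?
(0.354, -2, -1.061)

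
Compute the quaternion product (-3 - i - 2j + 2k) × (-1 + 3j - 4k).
17 + 3i - 11j + 7k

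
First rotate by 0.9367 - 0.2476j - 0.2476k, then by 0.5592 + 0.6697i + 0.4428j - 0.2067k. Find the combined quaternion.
0.5823 + 0.4665i + 0.4421j - 0.4979k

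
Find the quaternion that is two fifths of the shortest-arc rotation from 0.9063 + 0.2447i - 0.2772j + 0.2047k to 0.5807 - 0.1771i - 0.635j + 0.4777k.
0.8245 + 0.079i - 0.4489j + 0.3353k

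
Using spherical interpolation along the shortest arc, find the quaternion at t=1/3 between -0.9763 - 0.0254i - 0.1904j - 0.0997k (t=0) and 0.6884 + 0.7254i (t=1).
-0.9463 - 0.2851i - 0.1351j - 0.0708k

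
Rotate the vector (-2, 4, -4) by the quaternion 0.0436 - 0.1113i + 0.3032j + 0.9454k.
(2.079, -5.611, -0.437)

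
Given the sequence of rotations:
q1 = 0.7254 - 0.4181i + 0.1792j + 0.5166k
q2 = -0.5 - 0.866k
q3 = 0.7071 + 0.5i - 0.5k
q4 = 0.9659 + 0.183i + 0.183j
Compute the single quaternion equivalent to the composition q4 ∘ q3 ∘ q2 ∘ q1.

q2 · q1 = 0.0847 + 0.3642i + 0.2725j - 0.8865k
q3 · q2 · q1 = -0.5655 + 0.4361i + 0.4538j - 0.5329k
q4 · q3 · q2 · q1 = -0.7091 + 0.2202i + 0.4324j - 0.5115k
-0.7091 + 0.2202i + 0.4324j - 0.5115k


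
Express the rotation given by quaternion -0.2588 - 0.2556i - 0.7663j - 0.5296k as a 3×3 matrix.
[[-0.7354, 0.1176, 0.6674], [0.6659, 0.3084, 0.6794], [-0.1259, 0.944, -0.3051]]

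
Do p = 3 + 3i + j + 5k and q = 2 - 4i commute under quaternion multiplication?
No: pq = 18 - 6i - 18j + 14k ≠ 18 - 6i + 22j + 6k = qp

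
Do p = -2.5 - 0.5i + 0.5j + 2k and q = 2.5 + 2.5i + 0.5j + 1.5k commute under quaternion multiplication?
No: pq = -8.25 - 7.75i + 5.75j - 0.25k ≠ -8.25 - 7.25i - 5.75j + 2.75k = qp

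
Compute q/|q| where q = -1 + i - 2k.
-0.4082 + 0.4082i - 0.8165k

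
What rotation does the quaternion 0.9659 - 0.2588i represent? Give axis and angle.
axis = (-1, 0, 0), θ = π/6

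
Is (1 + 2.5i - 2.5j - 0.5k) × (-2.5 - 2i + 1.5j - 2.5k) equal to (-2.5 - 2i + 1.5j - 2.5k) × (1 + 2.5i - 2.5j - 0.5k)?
No: pq = 5 - 1.25i + 15j - 2.5k ≠ 5 - 15.25i + 0.5j = qp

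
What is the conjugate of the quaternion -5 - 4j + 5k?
-5 + 4j - 5k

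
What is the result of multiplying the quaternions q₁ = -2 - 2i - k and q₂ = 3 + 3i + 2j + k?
1 - 10i - 5j - 9k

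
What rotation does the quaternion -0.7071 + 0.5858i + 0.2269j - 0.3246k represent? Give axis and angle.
axis = (0.8284, 0.3209, -0.459), θ = 3π/2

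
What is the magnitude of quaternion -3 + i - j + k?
√12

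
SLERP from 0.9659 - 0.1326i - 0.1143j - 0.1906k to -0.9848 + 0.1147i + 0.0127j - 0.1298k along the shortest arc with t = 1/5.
0.9787 - 0.1302i - 0.0947j - 0.1271k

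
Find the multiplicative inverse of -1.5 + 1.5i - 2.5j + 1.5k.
-0.1154 - 0.1154i + 0.1923j - 0.1154k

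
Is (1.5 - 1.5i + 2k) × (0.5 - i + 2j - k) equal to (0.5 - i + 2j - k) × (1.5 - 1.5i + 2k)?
No: pq = 1.25 - 6.25i - 0.5j - 3.5k ≠ 1.25 + 1.75i + 6.5j + 2.5k = qp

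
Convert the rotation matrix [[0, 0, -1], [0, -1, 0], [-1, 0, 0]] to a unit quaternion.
-0.7071i + 0.7071k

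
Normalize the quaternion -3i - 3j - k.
-0.6882i - 0.6882j - 0.2294k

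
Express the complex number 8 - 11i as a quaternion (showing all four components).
8 - 11i + 0j + 0k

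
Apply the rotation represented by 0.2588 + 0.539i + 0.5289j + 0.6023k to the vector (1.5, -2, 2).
(0.902, 2.652, -1.55)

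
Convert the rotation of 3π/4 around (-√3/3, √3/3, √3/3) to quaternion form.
0.3827 - 0.5334i + 0.5334j + 0.5334k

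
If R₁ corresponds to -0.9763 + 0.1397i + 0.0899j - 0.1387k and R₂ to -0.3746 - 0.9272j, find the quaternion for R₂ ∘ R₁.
0.4491 + 0.0763i + 0.8715j + 0.1815k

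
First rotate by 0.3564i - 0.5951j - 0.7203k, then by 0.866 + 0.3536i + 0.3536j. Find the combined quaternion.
0.0844 + 0.0539i - 0.2607j - 0.9602k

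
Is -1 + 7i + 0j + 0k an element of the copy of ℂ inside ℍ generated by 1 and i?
Yes. The quaternion -1 + 7i has j- and k-coefficients y = z = 0, so it lies in the complex subalgebra spanned by 1 and i.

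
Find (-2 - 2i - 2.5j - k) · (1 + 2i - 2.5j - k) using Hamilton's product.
-5.25 - 6i - 1.5j + 11k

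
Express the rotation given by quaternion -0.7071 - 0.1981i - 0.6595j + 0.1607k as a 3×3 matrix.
[[0.0785, 0.4886, 0.869], [0.034, 0.8699, -0.4921], [-0.9963, 0.0682, 0.0516]]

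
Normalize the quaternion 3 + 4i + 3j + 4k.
0.4243 + 0.5657i + 0.4243j + 0.5657k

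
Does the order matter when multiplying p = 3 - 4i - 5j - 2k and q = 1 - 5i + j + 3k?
Yes: pq = -6 - 32i + 20j - 22k ≠ -6 - 6i - 24j + 36k = qp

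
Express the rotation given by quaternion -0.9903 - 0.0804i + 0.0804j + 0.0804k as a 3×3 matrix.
[[0.9741, 0.1463, -0.1722], [-0.1722, 0.9741, -0.1463], [0.1463, 0.1722, 0.9741]]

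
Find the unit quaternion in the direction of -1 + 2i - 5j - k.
-0.1796 + 0.3592i - 0.898j - 0.1796k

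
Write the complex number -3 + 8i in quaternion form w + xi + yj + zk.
-3 + 8i + 0j + 0k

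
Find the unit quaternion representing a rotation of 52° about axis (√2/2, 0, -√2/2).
0.8988 + 0.31i - 0.31k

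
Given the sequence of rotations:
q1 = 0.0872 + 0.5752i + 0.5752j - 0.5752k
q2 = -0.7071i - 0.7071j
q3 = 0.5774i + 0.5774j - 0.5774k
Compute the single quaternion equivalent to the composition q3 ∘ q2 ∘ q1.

q2 · q1 = 0.8134 + 0.3451i - 0.4684j
q3 · q2 · q1 = 0.0712 + 0.1992i + 0.2704j - 0.9394k
0.0712 + 0.1992i + 0.2704j - 0.9394k


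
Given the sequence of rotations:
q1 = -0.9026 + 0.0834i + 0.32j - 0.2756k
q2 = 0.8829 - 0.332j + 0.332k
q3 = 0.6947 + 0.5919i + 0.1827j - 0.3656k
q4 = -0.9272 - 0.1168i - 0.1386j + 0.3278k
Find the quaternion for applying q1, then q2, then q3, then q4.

q2 · q1 = -0.5992 + 0.0589i + 0.6099j - 0.5153k
q3 · q2 · q1 = -0.7509 - 0.1849i + 0.5977j + 0.2113k
q4 · q3 · q2 · q1 = 0.6882 + 0.0339i - 0.486j - 0.5375k
0.6882 + 0.0339i - 0.486j - 0.5375k


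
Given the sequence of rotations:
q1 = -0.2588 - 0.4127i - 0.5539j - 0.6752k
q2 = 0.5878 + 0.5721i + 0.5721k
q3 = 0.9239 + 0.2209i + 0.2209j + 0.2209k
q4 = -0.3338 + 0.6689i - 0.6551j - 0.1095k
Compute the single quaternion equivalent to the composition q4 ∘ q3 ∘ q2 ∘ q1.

q2 · q1 = 0.4703 - 0.0738i - 0.1754j - 0.8618k
q3 · q2 · q1 = 0.6799 - 0.1159i + 0.1159j - 0.7148k
q4 · q3 · q2 · q1 = -0.1518 + 0.9744i + 0.0067j + 0.1658k
-0.1518 + 0.9744i + 0.0067j + 0.1658k


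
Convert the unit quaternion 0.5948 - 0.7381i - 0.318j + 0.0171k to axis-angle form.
axis = (-0.9182, -0.3956, 0.0213), θ = 107°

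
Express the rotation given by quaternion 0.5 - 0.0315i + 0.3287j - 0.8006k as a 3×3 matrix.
[[-0.498, 0.7799, 0.3791], [-0.8213, -0.2839, -0.4948], [-0.2783, -0.5578, 0.7819]]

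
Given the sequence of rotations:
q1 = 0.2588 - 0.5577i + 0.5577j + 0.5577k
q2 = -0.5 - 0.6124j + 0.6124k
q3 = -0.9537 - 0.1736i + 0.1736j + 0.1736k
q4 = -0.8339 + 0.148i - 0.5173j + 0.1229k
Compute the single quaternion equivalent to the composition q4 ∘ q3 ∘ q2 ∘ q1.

q2 · q1 = -0.1294 - 0.4042i - 0.7789j - 0.4619k
q3 · q2 · q1 = 0.2686 + 0.463i + 0.57j + 0.6234k
q4 · q3 · q2 · q1 = -0.0743 - 0.7389i - 0.6496j - 0.163k
-0.0743 - 0.7389i - 0.6496j - 0.163k
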